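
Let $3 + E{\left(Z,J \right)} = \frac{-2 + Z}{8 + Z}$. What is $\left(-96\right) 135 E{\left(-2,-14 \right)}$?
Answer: $47520$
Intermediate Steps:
$E{\left(Z,J \right)} = -3 + \frac{-2 + Z}{8 + Z}$
$\left(-96\right) 135 E{\left(-2,-14 \right)} = \left(-96\right) 135 \frac{2 \left(-13 - -2\right)}{8 - 2} = - 12960 \frac{2 \left(-13 + 2\right)}{6} = - 12960 \cdot 2 \cdot \frac{1}{6} \left(-11\right) = \left(-12960\right) \left(- \frac{11}{3}\right) = 47520$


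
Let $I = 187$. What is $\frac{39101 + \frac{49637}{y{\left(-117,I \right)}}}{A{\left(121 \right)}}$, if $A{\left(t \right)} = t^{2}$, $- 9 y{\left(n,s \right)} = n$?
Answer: $\frac{557950}{190333} \approx 2.9314$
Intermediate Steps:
$y{\left(n,s \right)} = - \frac{n}{9}$
$\frac{39101 + \frac{49637}{y{\left(-117,I \right)}}}{A{\left(121 \right)}} = \frac{39101 + \frac{49637}{\left(- \frac{1}{9}\right) \left(-117\right)}}{121^{2}} = \frac{39101 + \frac{49637}{13}}{14641} = \left(39101 + 49637 \cdot \frac{1}{13}\right) \frac{1}{14641} = \left(39101 + \frac{49637}{13}\right) \frac{1}{14641} = \frac{557950}{13} \cdot \frac{1}{14641} = \frac{557950}{190333}$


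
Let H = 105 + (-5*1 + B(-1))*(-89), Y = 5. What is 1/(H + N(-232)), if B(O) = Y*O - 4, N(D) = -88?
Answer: 1/1263 ≈ 0.00079177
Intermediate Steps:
B(O) = -4 + 5*O (B(O) = 5*O - 4 = -4 + 5*O)
H = 1351 (H = 105 + (-5*1 + (-4 + 5*(-1)))*(-89) = 105 + (-5 + (-4 - 5))*(-89) = 105 + (-5 - 9)*(-89) = 105 - 14*(-89) = 105 + 1246 = 1351)
1/(H + N(-232)) = 1/(1351 - 88) = 1/1263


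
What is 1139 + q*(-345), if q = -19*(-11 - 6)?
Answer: -110296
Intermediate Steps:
q = 323 (q = -19*(-17) = 323)
1139 + q*(-345) = 1139 + 323*(-345) = 1139 - 111435 = -110296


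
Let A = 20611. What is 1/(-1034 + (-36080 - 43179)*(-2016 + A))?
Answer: -1/1473822139 ≈ -6.7851e-10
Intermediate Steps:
1/(-1034 + (-36080 - 43179)*(-2016 + A)) = 1/(-1034 + (-36080 - 43179)*(-2016 + 20611)) = 1/(-1034 - 79259*18595) = 1/(-1034 - 1473821105) = 1/(-1473822139) = -1/1473822139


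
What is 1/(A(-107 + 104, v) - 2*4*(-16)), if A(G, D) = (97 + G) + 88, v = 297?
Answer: 1/310 ≈ 0.0032258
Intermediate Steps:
A(G, D) = 185 + G
1/(A(-107 + 104, v) - 2*4*(-16)) = 1/((185 + (-107 + 104)) - 2*4*(-16)) = 1/((185 - 3) - 8*(-16)) = 1/(182 + 128) = 1/310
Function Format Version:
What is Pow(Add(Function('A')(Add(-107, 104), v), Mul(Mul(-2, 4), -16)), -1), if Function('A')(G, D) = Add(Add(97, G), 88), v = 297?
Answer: Rational(1, 310) ≈ 0.0032258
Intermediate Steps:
Function('A')(G, D) = Add(185, G)
Pow(Add(Function('A')(Add(-107, 104), v), Mul(Mul(-2, 4), -16)), -1) = Pow(Add(Add(185, Add(-107, 104)), Mul(Mul(-2, 4), -16)), -1) = Pow(Add(Add(185, -3), Mul(-8, -16)), -1) = Pow(Add(182, 128), -1) = Pow(310, -1) = Rational(1, 310)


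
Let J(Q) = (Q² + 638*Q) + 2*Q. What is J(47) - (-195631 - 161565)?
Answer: 389485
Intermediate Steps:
J(Q) = Q² + 640*Q
J(47) - (-195631 - 161565) = 47*(640 + 47) - (-195631 - 161565) = 47*687 - 1*(-357196) = 32289 + 357196 = 389485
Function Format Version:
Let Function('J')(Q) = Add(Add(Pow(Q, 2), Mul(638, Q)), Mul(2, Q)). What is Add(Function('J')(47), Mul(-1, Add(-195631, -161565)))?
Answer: 389485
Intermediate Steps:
Function('J')(Q) = Add(Pow(Q, 2), Mul(640, Q))
Add(Function('J')(47), Mul(-1, Add(-195631, -161565))) = Add(Mul(47, Add(640, 47)), Mul(-1, Add(-195631, -161565))) = Add(Mul(47, 687), Mul(-1, -357196)) = Add(32289, 357196) = 389485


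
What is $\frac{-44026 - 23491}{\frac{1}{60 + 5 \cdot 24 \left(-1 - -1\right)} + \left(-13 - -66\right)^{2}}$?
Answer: $- \frac{4051020}{168541} \approx -24.036$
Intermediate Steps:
$\frac{-44026 - 23491}{\frac{1}{60 + 5 \cdot 24 \left(-1 - -1\right)} + \left(-13 - -66\right)^{2}} = \frac{-44026 - 23491}{\frac{1}{60 + 120 \left(-1 + 1\right)} + \left(-13 + 66\right)^{2}} = - \frac{67517}{\frac{1}{60 + 120 \cdot 0} + 53^{2}} = - \frac{67517}{\frac{1}{60 + 0} + 2809} = - \frac{67517}{\frac{1}{60} + 2809} = - \frac{67517}{\frac{168541}{60}} = \left(-67517\right) \frac{60}{168541} = - \frac{4051020}{168541}$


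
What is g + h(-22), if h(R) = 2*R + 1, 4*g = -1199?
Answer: -1371/4 ≈ -342.75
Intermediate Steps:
g = -1199/4 (g = (¼)*(-1199) = -1199/4 ≈ -299.75)
h(R) = 1 + 2*R
g + h(-22) = -1199/4 + (1 + 2*(-22)) = -1199/4 + (1 - 44) = -1199/4 - 43 = -1371/4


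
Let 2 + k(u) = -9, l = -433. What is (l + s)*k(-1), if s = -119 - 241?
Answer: 8723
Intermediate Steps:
s = -360
k(u) = -11 (k(u) = -2 - 9 = -11)
(l + s)*k(-1) = (-433 - 360)*(-11) = -793*(-11) = 8723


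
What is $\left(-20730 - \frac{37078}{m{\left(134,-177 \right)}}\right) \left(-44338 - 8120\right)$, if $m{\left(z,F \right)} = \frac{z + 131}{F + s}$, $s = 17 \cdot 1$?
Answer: $- \frac{4606127148}{53} \approx -8.6908 \cdot 10^{7}$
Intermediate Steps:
$s = 17$
$m{\left(z,F \right)} = \frac{131 + z}{17 + F}$ ($m{\left(z,F \right)} = \frac{z + 131}{F + 17} = \frac{131 + z}{17 + F}$)
$\left(-20730 - \frac{37078}{m{\left(134,-177 \right)}}\right) \left(-44338 - 8120\right) = \left(-20730 - \frac{37078}{\frac{1}{17 - 177} \left(131 + 134\right)}\right) \left(-44338 - 8120\right) = \left(-20730 - \frac{37078}{\frac{1}{-160} \cdot 265}\right) \left(-52458\right) = \left(-20730 - \frac{37078}{\left(- \frac{1}{160}\right) 265}\right) \left(-52458\right) = \left(-20730 - \frac{37078}{- \frac{53}{32}}\right) \left(-52458\right) = \left(-20730 - - \frac{1186496}{53}\right) \left(-52458\right) = \left(-20730 + \frac{1186496}{53}\right) \left(-52458\right) = \frac{87806}{53} \left(-52458\right) = - \frac{4606127148}{53}$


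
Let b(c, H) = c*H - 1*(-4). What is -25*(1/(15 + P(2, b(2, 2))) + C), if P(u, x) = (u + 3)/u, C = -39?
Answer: 6815/7 ≈ 973.57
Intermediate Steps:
b(c, H) = 4 + H*c (b(c, H) = H*c + 4 = 4 + H*c)
P(u, x) = (3 + u)/u
-25*(1/(15 + P(2, b(2, 2))) + C) = -25*(1/(15 + (3 + 2)/2) - 39) = -25*(1/(15 + (½)*5) - 39) = -25*(1/(15 + 5/2) - 39) = -25*(1/(35/2) - 39) = -25*(2/35 - 39) = -25*(-1363/35) = 6815/7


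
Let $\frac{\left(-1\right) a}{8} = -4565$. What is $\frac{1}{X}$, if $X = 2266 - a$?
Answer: $- \frac{1}{34254} \approx -2.9194 \cdot 10^{-5}$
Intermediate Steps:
$a = 36520$ ($a = \left(-8\right) \left(-4565\right) = 36520$)
$X = -34254$ ($X = 2266 - 36520 = -34254$)
$\frac{1}{X} = \frac{1}{-34254} = - \frac{1}{34254}$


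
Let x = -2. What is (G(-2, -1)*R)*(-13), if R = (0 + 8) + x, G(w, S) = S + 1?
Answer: 0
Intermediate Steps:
G(w, S) = 1 + S
R = 6 (R = (0 + 8) - 2 = 8 - 2 = 6)
(G(-2, -1)*R)*(-13) = ((1 - 1)*6)*(-13) = (0*6)*(-13) = 0*(-13) = 0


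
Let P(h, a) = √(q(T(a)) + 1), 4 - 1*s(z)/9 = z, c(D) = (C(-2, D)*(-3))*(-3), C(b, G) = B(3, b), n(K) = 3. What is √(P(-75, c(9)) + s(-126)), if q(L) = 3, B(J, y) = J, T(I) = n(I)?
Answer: 2*√293 ≈ 34.234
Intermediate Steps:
T(I) = 3
C(b, G) = 3
c(D) = 27 (c(D) = (3*(-3))*(-3) = -9*(-3) = 27)
s(z) = 36 - 9*z
P(h, a) = 2 (P(h, a) = √(3 + 1) = √4 = 2)
√(P(-75, c(9)) + s(-126)) = √(2 + (36 - 9*(-126))) = √(2 + (36 + 1134)) = √(2 + 1170) = √1172 = 2*√293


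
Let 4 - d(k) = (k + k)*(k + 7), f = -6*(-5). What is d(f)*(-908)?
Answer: 2012128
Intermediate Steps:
f = 30
d(k) = 4 - 2*k*(7 + k) (d(k) = 4 - (k + k)*(k + 7) = 4 - 2*k*(7 + k))
d(f)*(-908) = (4 - 14*30 - 2*30²)*(-908) = (4 - 420 - 2*900)*(-908) = (4 - 420 - 1800)*(-908) = -2216*(-908) = 2012128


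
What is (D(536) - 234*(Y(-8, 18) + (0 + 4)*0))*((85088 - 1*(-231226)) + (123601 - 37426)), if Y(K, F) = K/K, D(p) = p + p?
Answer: 337285782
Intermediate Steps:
D(p) = 2*p
Y(K, F) = 1
(D(536) - 234*(Y(-8, 18) + (0 + 4)*0))*((85088 - 1*(-231226)) + (123601 - 37426)) = (2*536 - 234*(1 + (0 + 4)*0))*((85088 - 1*(-231226)) + (123601 - 37426)) = (1072 - 234*(1 + 4*0))*((85088 + 231226) + 86175) = (1072 - 234*(1 + 0))*(316314 + 86175) = (1072 - 234*1)*402489 = (1072 - 234)*402489 = 838*402489 = 337285782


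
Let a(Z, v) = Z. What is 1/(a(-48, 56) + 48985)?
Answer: 1/48937 ≈ 2.0434e-5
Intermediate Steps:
1/(a(-48, 56) + 48985) = 1/(-48 + 48985) = 1/48937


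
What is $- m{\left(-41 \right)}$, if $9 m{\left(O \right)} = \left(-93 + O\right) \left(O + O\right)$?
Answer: $- \frac{10988}{9} \approx -1220.9$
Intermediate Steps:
$m{\left(O \right)} = \frac{2 O \left(-93 + O\right)}{9}$ ($m{\left(O \right)} = \frac{\left(-93 + O\right) \left(O + O\right)}{9} = \frac{\left(-93 + O\right) 2 O}{9} = \frac{2 O \left(-93 + O\right)}{9}$)
$- m{\left(-41 \right)} = - \frac{2 \left(-41\right) \left(-93 - 41\right)}{9} = - \frac{2 \left(-41\right) \left(-134\right)}{9} = \left(-1\right) \frac{10988}{9} = - \frac{10988}{9}$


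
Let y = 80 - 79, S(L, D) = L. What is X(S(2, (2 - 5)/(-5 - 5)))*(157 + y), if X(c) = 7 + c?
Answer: 1422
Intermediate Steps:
y = 1
X(S(2, (2 - 5)/(-5 - 5)))*(157 + y) = (7 + 2)*(157 + 1) = 9*158 = 1422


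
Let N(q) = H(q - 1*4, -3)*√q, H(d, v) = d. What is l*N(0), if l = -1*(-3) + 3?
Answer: 0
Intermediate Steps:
l = 6 (l = 3 + 3 = 6)
N(q) = √q*(-4 + q) (N(q) = (q - 1*4)*√q = (q - 4)*√q = (-4 + q)*√q = √q*(-4 + q))
l*N(0) = 6*(√0*(-4 + 0)) = 6*(0*(-4)) = 6*0 = 0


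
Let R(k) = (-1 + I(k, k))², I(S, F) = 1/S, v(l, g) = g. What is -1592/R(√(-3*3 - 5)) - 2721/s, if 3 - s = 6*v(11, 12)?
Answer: (1814*√14 + 500833*I)/(23*(-13*I + 2*√14)) ≈ -1248.3 + 741.28*I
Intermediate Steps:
s = -69 (s = 3 - 6*12 = 3 - 1*72 = 3 - 72 = -69)
R(k) = (-1 + 1/k)²
-1592/R(√(-3*3 - 5)) - 2721/s = -1592*(-3*3 - 5)/(-1 + √(-3*3 - 5))² - 2721/(-69) = -1592*(-9 - 5)/(-1 + √(-9 - 5))² - 2721*(-1/69) = -1592*(-14/(-1 + √(-14))²) + 907/23 = -1592*(-14/(-1 + I*√14)²) + 907/23 = -(-22288)/(-1 + I*√14)² + 907/23 = 22288/(-1 + I*√14)² + 907/23 = 907/23 + 22288/(-1 + I*√14)²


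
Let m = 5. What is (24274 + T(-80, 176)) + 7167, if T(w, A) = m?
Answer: 31446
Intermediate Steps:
T(w, A) = 5
(24274 + T(-80, 176)) + 7167 = (24274 + 5) + 7167 = 24279 + 7167 = 31446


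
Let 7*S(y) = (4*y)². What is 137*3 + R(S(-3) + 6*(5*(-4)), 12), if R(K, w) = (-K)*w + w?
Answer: 11313/7 ≈ 1616.1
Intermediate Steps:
S(y) = 16*y²/7 (S(y) = (4*y)²/7 = (16*y²)/7 = 16*y²/7)
R(K, w) = w - K*w (R(K, w) = -K*w + w = w - K*w)
137*3 + R(S(-3) + 6*(5*(-4)), 12) = 137*3 + 12*(1 - ((16/7)*(-3)² + 6*(5*(-4)))) = 411 + 12*(1 - ((16/7)*9 + 6*(-20))) = 411 + 12*(1 - (144/7 - 120)) = 411 + 12*(1 - 1*(-696/7)) = 411 + 12*(1 + 696/7) = 411 + 12*(703/7) = 411 + 8436/7 = 11313/7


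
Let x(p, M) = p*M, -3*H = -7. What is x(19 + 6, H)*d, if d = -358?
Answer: -62650/3 ≈ -20883.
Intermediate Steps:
H = 7/3 (H = -⅓*(-7) = 7/3 ≈ 2.3333)
x(p, M) = M*p
x(19 + 6, H)*d = (7*(19 + 6)/3)*(-358) = ((7/3)*25)*(-358) = (175/3)*(-358) = -62650/3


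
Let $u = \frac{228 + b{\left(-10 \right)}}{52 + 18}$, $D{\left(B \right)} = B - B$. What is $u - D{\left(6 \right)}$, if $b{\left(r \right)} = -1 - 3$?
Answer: $\frac{16}{5} \approx 3.2$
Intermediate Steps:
$b{\left(r \right)} = -4$ ($b{\left(r \right)} = -1 - 3 = -4$)
$D{\left(B \right)} = 0$
$u = \frac{16}{5}$ ($u = \frac{228 - 4}{52 + 18} = \frac{224}{70} = 224 \cdot \frac{1}{70} = \frac{16}{5} \approx 3.2$)
$u - D{\left(6 \right)} = \frac{16}{5} - 0 = \frac{16}{5} + 0 = \frac{16}{5}$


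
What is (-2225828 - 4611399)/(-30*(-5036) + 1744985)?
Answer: -6837227/1896065 ≈ -3.6060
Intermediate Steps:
(-2225828 - 4611399)/(-30*(-5036) + 1744985) = -6837227/(151080 + 1744985) = -6837227/1896065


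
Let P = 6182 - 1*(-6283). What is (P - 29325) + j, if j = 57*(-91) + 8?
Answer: -22039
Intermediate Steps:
P = 12465 (P = 6182 + 6283 = 12465)
j = -5179 (j = -5187 + 8 = -5179)
(P - 29325) + j = (12465 - 29325) - 5179 = -16860 - 5179 = -22039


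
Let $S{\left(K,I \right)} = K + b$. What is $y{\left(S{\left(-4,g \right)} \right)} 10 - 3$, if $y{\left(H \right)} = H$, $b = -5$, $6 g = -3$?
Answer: $-93$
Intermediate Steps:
$g = - \frac{1}{2}$ ($g = \frac{1}{6} \left(-3\right) = - \frac{1}{2} \approx -0.5$)
$S{\left(K,I \right)} = -5 + K$ ($S{\left(K,I \right)} = K - 5 = -5 + K$)
$y{\left(S{\left(-4,g \right)} \right)} 10 - 3 = \left(-5 - 4\right) 10 - 3 = \left(-9\right) 10 - 3 = -90 - 3 = -93$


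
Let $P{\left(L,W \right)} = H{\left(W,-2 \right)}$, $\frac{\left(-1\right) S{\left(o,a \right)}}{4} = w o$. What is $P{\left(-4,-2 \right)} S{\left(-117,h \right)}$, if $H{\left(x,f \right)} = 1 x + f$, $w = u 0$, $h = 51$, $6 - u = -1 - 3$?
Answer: $0$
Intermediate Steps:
$u = 10$ ($u = 6 - \left(-1 - 3\right) = 6 - -4 = 6 + 4 = 10$)
$w = 0$ ($w = 10 \cdot 0 = 0$)
$H{\left(x,f \right)} = f + x$ ($H{\left(x,f \right)} = x + f = f + x$)
$S{\left(o,a \right)} = 0$ ($S{\left(o,a \right)} = - 4 \cdot 0 o = \left(-4\right) 0 = 0$)
$P{\left(L,W \right)} = -2 + W$
$P{\left(-4,-2 \right)} S{\left(-117,h \right)} = \left(-2 - 2\right) 0 = \left(-4\right) 0 = 0$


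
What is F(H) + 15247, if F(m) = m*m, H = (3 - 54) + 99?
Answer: 17551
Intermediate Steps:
H = 48 (H = -51 + 99 = 48)
F(m) = m**2
F(H) + 15247 = 48**2 + 15247 = 2304 + 15247 = 17551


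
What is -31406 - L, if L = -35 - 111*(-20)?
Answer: -33591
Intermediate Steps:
L = 2185 (L = -35 + 2220 = 2185)
-31406 - L = -31406 - 1*2185 = -31406 - 2185 = -33591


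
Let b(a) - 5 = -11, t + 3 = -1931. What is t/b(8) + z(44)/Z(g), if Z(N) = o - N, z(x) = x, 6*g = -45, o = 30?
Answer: 24263/75 ≈ 323.51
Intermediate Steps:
g = -15/2 (g = (1/6)*(-45) = -15/2 ≈ -7.5000)
Z(N) = 30 - N
t = -1934 (t = -3 - 1931 = -1934)
b(a) = -6 (b(a) = 5 - 11 = -6)
t/b(8) + z(44)/Z(g) = -1934/(-6) + 44/(30 - 1*(-15/2)) = -1934*(-1/6) + 44/(30 + 15/2) = 967/3 + 44/(75/2) = 967/3 + 44*(2/75) = 967/3 + 88/75 = 24263/75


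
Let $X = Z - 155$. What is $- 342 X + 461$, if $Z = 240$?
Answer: $-28609$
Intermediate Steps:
$X = 85$ ($X = 240 - 155 = 85$)
$- 342 X + 461 = \left(-342\right) 85 + 461 = -29070 + 461 = -28609$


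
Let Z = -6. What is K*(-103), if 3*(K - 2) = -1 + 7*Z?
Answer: 3811/3 ≈ 1270.3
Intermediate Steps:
K = -37/3 (K = 2 + (-1 + 7*(-6))/3 = 2 + (-1 - 42)/3 = 2 + (⅓)*(-43) = 2 - 43/3 = -37/3 ≈ -12.333)
K*(-103) = -37/3*(-103) = 3811/3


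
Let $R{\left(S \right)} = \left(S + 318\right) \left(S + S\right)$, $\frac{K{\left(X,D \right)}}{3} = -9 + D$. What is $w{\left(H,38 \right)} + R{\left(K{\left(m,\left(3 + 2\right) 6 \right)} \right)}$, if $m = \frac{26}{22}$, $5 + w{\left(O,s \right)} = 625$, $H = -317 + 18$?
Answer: $48626$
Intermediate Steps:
$H = -299$
$w{\left(O,s \right)} = 620$ ($w{\left(O,s \right)} = -5 + 625 = 620$)
$m = \frac{13}{11}$ ($m = 26 \cdot \frac{1}{22} = \frac{13}{11} \approx 1.1818$)
$K{\left(X,D \right)} = -27 + 3 D$ ($K{\left(X,D \right)} = 3 \left(-9 + D\right) = -27 + 3 D$)
$R{\left(S \right)} = 2 S \left(318 + S\right)$ ($R{\left(S \right)} = \left(318 + S\right) 2 S = 2 S \left(318 + S\right)$)
$w{\left(H,38 \right)} + R{\left(K{\left(m,\left(3 + 2\right) 6 \right)} \right)} = 620 + 2 \left(-27 + 3 \left(3 + 2\right) 6\right) \left(318 - \left(27 - 3 \left(3 + 2\right) 6\right)\right) = 620 + 2 \left(-27 + 3 \cdot 5 \cdot 6\right) \left(318 - \left(27 - 3 \cdot 5 \cdot 6\right)\right) = 620 + 2 \left(-27 + 3 \cdot 30\right) \left(318 + \left(-27 + 3 \cdot 30\right)\right) = 620 + 2 \left(-27 + 90\right) \left(318 + \left(-27 + 90\right)\right) = 620 + 2 \cdot 63 \left(318 + 63\right) = 620 + 2 \cdot 63 \cdot 381 = 620 + 48006 = 48626$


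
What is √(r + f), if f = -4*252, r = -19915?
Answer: 7*I*√427 ≈ 144.65*I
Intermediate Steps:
f = -1008
√(r + f) = √(-19915 - 1008) = √(-20923) = 7*I*√427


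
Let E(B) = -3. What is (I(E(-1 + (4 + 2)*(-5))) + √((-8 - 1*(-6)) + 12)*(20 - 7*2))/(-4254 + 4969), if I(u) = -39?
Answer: -3/55 + 6*√10/715 ≈ -0.028009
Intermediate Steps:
(I(E(-1 + (4 + 2)*(-5))) + √((-8 - 1*(-6)) + 12)*(20 - 7*2))/(-4254 + 4969) = (-39 + √((-8 - 1*(-6)) + 12)*(20 - 7*2))/(-4254 + 4969) = (-39 + √((-8 + 6) + 12)*(20 - 14))/715 = (-39 + √(-2 + 12)*6)*(1/715) = (-39 + √10*6)*(1/715) = (-39 + 6*√10)*(1/715) = -3/55 + 6*√10/715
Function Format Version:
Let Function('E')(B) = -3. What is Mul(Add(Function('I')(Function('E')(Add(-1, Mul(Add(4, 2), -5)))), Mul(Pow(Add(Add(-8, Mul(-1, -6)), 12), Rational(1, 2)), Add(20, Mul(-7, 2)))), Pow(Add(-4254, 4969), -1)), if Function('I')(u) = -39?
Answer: Add(Rational(-3, 55), Mul(Rational(6, 715), Pow(10, Rational(1, 2)))) ≈ -0.028009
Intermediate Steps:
Mul(Add(Function('I')(Function('E')(Add(-1, Mul(Add(4, 2), -5)))), Mul(Pow(Add(Add(-8, Mul(-1, -6)), 12), Rational(1, 2)), Add(20, Mul(-7, 2)))), Pow(Add(-4254, 4969), -1)) = Mul(Add(-39, Mul(Pow(Add(Add(-8, Mul(-1, -6)), 12), Rational(1, 2)), Add(20, Mul(-7, 2)))), Pow(Add(-4254, 4969), -1)) = Mul(Add(-39, Mul(Pow(Add(Add(-8, 6), 12), Rational(1, 2)), Add(20, -14))), Pow(715, -1)) = Mul(Add(-39, Mul(Pow(Add(-2, 12), Rational(1, 2)), 6)), Rational(1, 715)) = Mul(Add(-39, Mul(Pow(10, Rational(1, 2)), 6)), Rational(1, 715)) = Mul(Add(-39, Mul(6, Pow(10, Rational(1, 2)))), Rational(1, 715)) = Add(Rational(-3, 55), Mul(Rational(6, 715), Pow(10, Rational(1, 2))))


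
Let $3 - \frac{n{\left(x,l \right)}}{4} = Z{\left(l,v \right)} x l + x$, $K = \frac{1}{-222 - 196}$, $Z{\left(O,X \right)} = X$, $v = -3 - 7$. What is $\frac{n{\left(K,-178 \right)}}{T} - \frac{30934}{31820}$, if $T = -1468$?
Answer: $- \frac{605254363}{610172365} \approx -0.99194$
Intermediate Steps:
$v = -10$ ($v = -3 - 7 = -10$)
$K = - \frac{1}{418}$ ($K = \frac{1}{-418} = - \frac{1}{418} \approx -0.0023923$)
$n{\left(x,l \right)} = 12 - 4 x + 40 l x$ ($n{\left(x,l \right)} = 12 - 4 \left(- 10 x l + x\right) = 12 - 4 \left(- 10 l x + x\right) = 12 - 4 \left(x - 10 l x\right) = 12 + \left(- 4 x + 40 l x\right) = 12 - 4 x + 40 l x$)
$\frac{n{\left(K,-178 \right)}}{T} - \frac{30934}{31820} = \frac{12 - - \frac{2}{209} + 40 \left(-178\right) \left(- \frac{1}{418}\right)}{-1468} - \frac{30934}{31820} = \left(12 + \frac{2}{209} + \frac{3560}{209}\right) \left(- \frac{1}{1468}\right) - \frac{15467}{15910} = \frac{6070}{209} \left(- \frac{1}{1468}\right) - \frac{15467}{15910} = - \frac{3035}{153406} - \frac{15467}{15910} = - \frac{605254363}{610172365}$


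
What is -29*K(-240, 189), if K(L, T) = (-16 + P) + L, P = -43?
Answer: 8671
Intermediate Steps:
K(L, T) = -59 + L (K(L, T) = (-16 - 43) + L = -59 + L)
-29*K(-240, 189) = -29*(-59 - 240) = -29*(-299) = 8671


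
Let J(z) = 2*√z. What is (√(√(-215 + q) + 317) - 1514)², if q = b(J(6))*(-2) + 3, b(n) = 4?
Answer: (1514 - √(317 + 2*I*√55))² ≈ 2.2386e+6 - 1.25e+3*I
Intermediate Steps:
q = -5 (q = 4*(-2) + 3 = -8 + 3 = -5)
(√(√(-215 + q) + 317) - 1514)² = (√(√(-215 - 5) + 317) - 1514)² = (√(√(-220) + 317) - 1514)² = (√(2*I*√55 + 317) - 1514)² = (√(317 + 2*I*√55) - 1514)² = (-1514 + √(317 + 2*I*√55))²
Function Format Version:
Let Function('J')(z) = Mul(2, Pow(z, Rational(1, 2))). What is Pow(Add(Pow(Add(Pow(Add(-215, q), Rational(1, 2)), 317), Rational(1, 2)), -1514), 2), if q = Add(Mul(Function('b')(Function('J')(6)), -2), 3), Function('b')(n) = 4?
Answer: Pow(Add(1514, Mul(-1, Pow(Add(317, Mul(2, I, Pow(55, Rational(1, 2)))), Rational(1, 2)))), 2) ≈ Add(2.2386e+6, Mul(-1.25e+3, I))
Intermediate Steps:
q = -5 (q = Add(Mul(4, -2), 3) = Add(-8, 3) = -5)
Pow(Add(Pow(Add(Pow(Add(-215, q), Rational(1, 2)), 317), Rational(1, 2)), -1514), 2) = Pow(Add(Pow(Add(Pow(Add(-215, -5), Rational(1, 2)), 317), Rational(1, 2)), -1514), 2) = Pow(Add(Pow(Add(Pow(-220, Rational(1, 2)), 317), Rational(1, 2)), -1514), 2) = Pow(Add(Pow(Add(Mul(2, I, Pow(55, Rational(1, 2))), 317), Rational(1, 2)), -1514), 2) = Pow(Add(Pow(Add(317, Mul(2, I, Pow(55, Rational(1, 2)))), Rational(1, 2)), -1514), 2) = Pow(Add(-1514, Pow(Add(317, Mul(2, I, Pow(55, Rational(1, 2)))), Rational(1, 2))), 2)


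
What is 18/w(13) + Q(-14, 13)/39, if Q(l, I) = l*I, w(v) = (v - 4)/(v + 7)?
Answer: 106/3 ≈ 35.333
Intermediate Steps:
w(v) = (-4 + v)/(7 + v)
Q(l, I) = I*l
18/w(13) + Q(-14, 13)/39 = 18/(((-4 + 13)/(7 + 13))) + (13*(-14))/39 = 18/((9/20)) - 182*1/39 = 18/(((1/20)*9)) - 14/3 = 18/(9/20) - 14/3 = 18*(20/9) - 14/3 = 40 - 14/3 = 106/3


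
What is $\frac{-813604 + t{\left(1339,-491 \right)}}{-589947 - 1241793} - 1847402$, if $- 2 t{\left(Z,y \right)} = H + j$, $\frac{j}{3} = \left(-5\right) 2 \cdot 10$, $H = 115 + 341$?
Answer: $- \frac{1691979662899}{915870} \approx -1.8474 \cdot 10^{6}$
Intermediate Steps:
$H = 456$
$j = -300$ ($j = 3 \left(-5\right) 2 \cdot 10 = 3 \left(\left(-10\right) 10\right) = 3 \left(-100\right) = -300$)
$t{\left(Z,y \right)} = -78$ ($t{\left(Z,y \right)} = - \frac{456 - 300}{2} = \left(- \frac{1}{2}\right) 156 = -78$)
$\frac{-813604 + t{\left(1339,-491 \right)}}{-589947 - 1241793} - 1847402 = \frac{-813604 - 78}{-589947 - 1241793} - 1847402 = - \frac{813682}{-1831740} - 1847402 = \left(-813682\right) \left(- \frac{1}{1831740}\right) - 1847402 = \frac{406841}{915870} - 1847402 = - \frac{1691979662899}{915870}$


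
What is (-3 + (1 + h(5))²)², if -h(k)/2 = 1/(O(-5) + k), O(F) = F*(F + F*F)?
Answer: 312087556/81450625 ≈ 3.8316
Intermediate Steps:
O(F) = F*(F + F²)
h(k) = -2/(-100 + k) (h(k) = -2/((-5)²*(1 - 5) + k) = -2/(25*(-4) + k) = -2/(-100 + k))
(-3 + (1 + h(5))²)² = (-3 + (1 - 2/(-100 + 5))²)² = (-3 + (1 - 2/(-95))²)² = (-3 + (1 - 2*(-1/95))²)² = (-3 + (1 + 2/95)²)² = (-3 + (97/95)²)² = (-3 + 9409/9025)² = (-17666/9025)² = 312087556/81450625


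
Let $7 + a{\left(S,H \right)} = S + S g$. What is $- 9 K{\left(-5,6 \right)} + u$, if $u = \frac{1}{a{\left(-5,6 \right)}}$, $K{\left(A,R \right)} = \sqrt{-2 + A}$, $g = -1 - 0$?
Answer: $- \frac{1}{7} - 9 i \sqrt{7} \approx -0.14286 - 23.812 i$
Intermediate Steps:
$g = -1$ ($g = -1 + 0 = -1$)
$a{\left(S,H \right)} = -7$ ($a{\left(S,H \right)} = -7 + \left(S + S \left(-1\right)\right) = -7 + \left(S - S\right) = -7 + 0 = -7$)
$u = - \frac{1}{7}$ ($u = \frac{1}{-7} = - \frac{1}{7} \approx -0.14286$)
$- 9 K{\left(-5,6 \right)} + u = - 9 \sqrt{-2 - 5} - \frac{1}{7} = - 9 \sqrt{-7} - \frac{1}{7} = - 9 i \sqrt{7} - \frac{1}{7} = - \frac{1}{7} - 9 i \sqrt{7}$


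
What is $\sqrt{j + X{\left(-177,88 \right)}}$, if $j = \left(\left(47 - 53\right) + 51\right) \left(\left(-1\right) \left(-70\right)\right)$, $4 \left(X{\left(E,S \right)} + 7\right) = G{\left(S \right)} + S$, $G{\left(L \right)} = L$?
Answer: $\sqrt{3187} \approx 56.453$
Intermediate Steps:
$X{\left(E,S \right)} = -7 + \frac{S}{2}$ ($X{\left(E,S \right)} = -7 + \frac{S + S}{4} = -7 + \frac{2 S}{4} = -7 + \frac{S}{2}$)
$j = 3150$ ($j = \left(\left(47 - 53\right) + 51\right) 70 = \left(-6 + 51\right) 70 = 45 \cdot 70 = 3150$)
$\sqrt{j + X{\left(-177,88 \right)}} = \sqrt{3150 + \left(-7 + \frac{1}{2} \cdot 88\right)} = \sqrt{3150 + \left(-7 + 44\right)} = \sqrt{3150 + 37} = \sqrt{3187}$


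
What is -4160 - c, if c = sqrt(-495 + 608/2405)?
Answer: -4160 - 7*I*sqrt(58400615)/2405 ≈ -4160.0 - 22.243*I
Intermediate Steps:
c = 7*I*sqrt(58400615)/2405 (c = sqrt(-495 + 608*(1/2405)) = sqrt(-495 + 608/2405) = sqrt(-1189867/2405) = 7*I*sqrt(58400615)/2405 ≈ 22.243*I)
-4160 - c = -4160 - 7*I*sqrt(58400615)/2405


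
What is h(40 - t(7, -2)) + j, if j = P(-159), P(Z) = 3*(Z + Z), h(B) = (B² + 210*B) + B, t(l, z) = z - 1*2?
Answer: 10266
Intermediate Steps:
t(l, z) = -2 + z (t(l, z) = z - 2 = -2 + z)
h(B) = B² + 211*B
P(Z) = 6*Z (P(Z) = 3*(2*Z) = 6*Z)
j = -954 (j = 6*(-159) = -954)
h(40 - t(7, -2)) + j = (40 - (-2 - 2))*(211 + (40 - (-2 - 2))) - 954 = (40 - 1*(-4))*(211 + (40 - 1*(-4))) - 954 = (40 + 4)*(211 + (40 + 4)) - 954 = 44*(211 + 44) - 954 = 44*255 - 954 = 11220 - 954 = 10266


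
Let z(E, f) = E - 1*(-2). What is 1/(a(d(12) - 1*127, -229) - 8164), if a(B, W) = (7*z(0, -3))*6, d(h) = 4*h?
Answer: -1/8080 ≈ -0.00012376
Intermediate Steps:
z(E, f) = 2 + E (z(E, f) = E + 2 = 2 + E)
a(B, W) = 84 (a(B, W) = (7*(2 + 0))*6 = (7*2)*6 = 14*6 = 84)
1/(a(d(12) - 1*127, -229) - 8164) = 1/(84 - 8164) = 1/(-8080) = -1/8080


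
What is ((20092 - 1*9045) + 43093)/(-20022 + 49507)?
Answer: 10828/5897 ≈ 1.8362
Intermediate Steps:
((20092 - 1*9045) + 43093)/(-20022 + 49507) = ((20092 - 9045) + 43093)/29485 = (11047 + 43093)*(1/29485) = 54140*(1/29485) = 10828/5897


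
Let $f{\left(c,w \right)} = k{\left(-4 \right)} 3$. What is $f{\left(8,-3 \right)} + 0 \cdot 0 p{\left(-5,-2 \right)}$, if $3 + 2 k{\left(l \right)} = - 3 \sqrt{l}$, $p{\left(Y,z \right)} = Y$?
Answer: $- \frac{9}{2} - 9 i \approx -4.5 - 9.0 i$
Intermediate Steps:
$k{\left(l \right)} = - \frac{3}{2} - \frac{3 \sqrt{l}}{2}$ ($k{\left(l \right)} = - \frac{3}{2} + \frac{\left(-3\right) \sqrt{l}}{2} = - \frac{3}{2} - \frac{3 \sqrt{l}}{2}$)
$f{\left(c,w \right)} = - \frac{9}{2} - 9 i$ ($f{\left(c,w \right)} = \left(- \frac{3}{2} - \frac{3 \sqrt{-4}}{2}\right) 3 = \left(- \frac{3}{2} - \frac{3 \cdot 2 i}{2}\right) 3 = \left(- \frac{3}{2} - 3 i\right) 3 = - \frac{9}{2} - 9 i$)
$f{\left(8,-3 \right)} + 0 \cdot 0 p{\left(-5,-2 \right)} = \left(- \frac{9}{2} - 9 i\right) + 0 \cdot 0 \left(-5\right) = \left(- \frac{9}{2} - 9 i\right) + 0 \left(-5\right) = \left(- \frac{9}{2} - 9 i\right) + 0 = - \frac{9}{2} - 9 i$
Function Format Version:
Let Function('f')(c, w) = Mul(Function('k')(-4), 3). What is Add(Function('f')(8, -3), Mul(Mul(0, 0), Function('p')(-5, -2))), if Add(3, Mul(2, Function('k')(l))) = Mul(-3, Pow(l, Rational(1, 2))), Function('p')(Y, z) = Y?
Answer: Add(Rational(-9, 2), Mul(-9, I)) ≈ Add(-4.5000, Mul(-9.0000, I))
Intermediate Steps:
Function('k')(l) = Add(Rational(-3, 2), Mul(Rational(-3, 2), Pow(l, Rational(1, 2)))) (Function('k')(l) = Add(Rational(-3, 2), Mul(Rational(1, 2), Mul(-3, Pow(l, Rational(1, 2))))) = Add(Rational(-3, 2), Mul(Rational(-3, 2), Pow(l, Rational(1, 2)))))
Function('f')(c, w) = Add(Rational(-9, 2), Mul(-9, I)) (Function('f')(c, w) = Mul(Add(Rational(-3, 2), Mul(Rational(-3, 2), Pow(-4, Rational(1, 2)))), 3) = Mul(Add(Rational(-3, 2), Mul(Rational(-3, 2), Mul(2, I))), 3) = Mul(Add(Rational(-3, 2), Mul(-3, I)), 3) = Add(Rational(-9, 2), Mul(-9, I)))
Add(Function('f')(8, -3), Mul(Mul(0, 0), Function('p')(-5, -2))) = Add(Add(Rational(-9, 2), Mul(-9, I)), Mul(Mul(0, 0), -5)) = Add(Add(Rational(-9, 2), Mul(-9, I)), Mul(0, -5)) = Add(Add(Rational(-9, 2), Mul(-9, I)), 0) = Add(Rational(-9, 2), Mul(-9, I))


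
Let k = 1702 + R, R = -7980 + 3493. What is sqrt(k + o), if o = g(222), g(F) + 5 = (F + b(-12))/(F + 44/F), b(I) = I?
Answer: 45*I*sqrt(52364755)/6166 ≈ 52.812*I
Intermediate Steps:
g(F) = -5 + (-12 + F)/(F + 44/F) (g(F) = -5 + (F - 12)/(F + 44/F) = -5 + (-12 + F)/(F + 44/F))
R = -4487
o = -50005/12332 (o = 4*(-55 - 1*222**2 - 3*222)/(44 + 222**2) = 4*(-55 - 1*49284 - 666)/(44 + 49284) = 4*(-55 - 49284 - 666)/49328 = 4*(1/49328)*(-50005) = -50005/12332 ≈ -4.0549)
k = -2785 (k = 1702 - 4487 = -2785)
sqrt(k + o) = sqrt(-2785 - 50005/12332) = sqrt(-34394625/12332) = 45*I*sqrt(52364755)/6166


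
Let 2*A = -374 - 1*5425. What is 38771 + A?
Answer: 71743/2 ≈ 35872.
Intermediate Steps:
A = -5799/2 (A = (-374 - 1*5425)/2 = (-374 - 5425)/2 = (½)*(-5799) = -5799/2 ≈ -2899.5)
38771 + A = 38771 - 5799/2 = 71743/2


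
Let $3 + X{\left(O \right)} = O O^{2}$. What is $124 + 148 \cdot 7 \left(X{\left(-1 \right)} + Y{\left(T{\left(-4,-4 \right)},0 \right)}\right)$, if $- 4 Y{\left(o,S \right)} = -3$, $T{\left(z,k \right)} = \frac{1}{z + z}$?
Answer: $-3243$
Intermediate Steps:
$T{\left(z,k \right)} = \frac{1}{2 z}$
$Y{\left(o,S \right)} = \frac{3}{4}$ ($Y{\left(o,S \right)} = \left(- \frac{1}{4}\right) \left(-3\right) = \frac{3}{4}$)
$X{\left(O \right)} = -3 + O^{3}$ ($X{\left(O \right)} = -3 + O O^{2} = -3 + O^{3}$)
$124 + 148 \cdot 7 \left(X{\left(-1 \right)} + Y{\left(T{\left(-4,-4 \right)},0 \right)}\right) = 124 + 148 \cdot 7 \left(\left(-3 + \left(-1\right)^{3}\right) + \frac{3}{4}\right) = 124 + 148 \cdot 7 \left(\left(-3 - 1\right) + \frac{3}{4}\right) = 124 + 148 \cdot 7 \left(-4 + \frac{3}{4}\right) = 124 + 148 \cdot 7 \left(- \frac{13}{4}\right) = 124 + 148 \left(- \frac{91}{4}\right) = 124 - 3367 = -3243$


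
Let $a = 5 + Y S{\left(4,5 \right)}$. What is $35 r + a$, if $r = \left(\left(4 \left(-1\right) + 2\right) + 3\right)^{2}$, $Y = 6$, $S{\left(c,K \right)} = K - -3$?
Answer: $88$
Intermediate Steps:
$S{\left(c,K \right)} = 3 + K$ ($S{\left(c,K \right)} = K + 3 = 3 + K$)
$a = 53$ ($a = 5 + 6 \left(3 + 5\right) = 5 + 6 \cdot 8 = 5 + 48 = 53$)
$r = 1$ ($r = \left(\left(-4 + 2\right) + 3\right)^{2} = \left(-2 + 3\right)^{2} = 1^{2} = 1$)
$35 r + a = 35 \cdot 1 + 53 = 35 + 53 = 88$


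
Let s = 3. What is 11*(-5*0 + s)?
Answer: 33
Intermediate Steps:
11*(-5*0 + s) = 11*(-5*0 + 3) = 11*(0 + 3) = 11*3 = 33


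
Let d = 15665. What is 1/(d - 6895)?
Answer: 1/8770 ≈ 0.00011403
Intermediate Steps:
1/(d - 6895) = 1/(15665 - 6895) = 1/8770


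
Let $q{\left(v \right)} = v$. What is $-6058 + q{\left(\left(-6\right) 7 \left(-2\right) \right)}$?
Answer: $-5974$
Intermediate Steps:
$-6058 + q{\left(\left(-6\right) 7 \left(-2\right) \right)} = -6058 + \left(-6\right) 7 \left(-2\right) = -6058 - -84 = -6058 + 84 = -5974$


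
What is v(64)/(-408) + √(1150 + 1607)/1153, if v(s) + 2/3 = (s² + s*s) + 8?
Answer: -12299/612 + √2757/1153 ≈ -20.051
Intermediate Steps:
v(s) = 22/3 + 2*s² (v(s) = -⅔ + ((s² + s*s) + 8) = -⅔ + ((s² + s²) + 8) = -⅔ + (2*s² + 8) = -⅔ + (8 + 2*s²) = 22/3 + 2*s²)
v(64)/(-408) + √(1150 + 1607)/1153 = (22/3 + 2*64²)/(-408) + √(1150 + 1607)/1153 = (22/3 + 2*4096)*(-1/408) + √2757*(1/1153) = (22/3 + 8192)*(-1/408) + √2757/1153 = (24598/3)*(-1/408) + √2757/1153 = -12299/612 + √2757/1153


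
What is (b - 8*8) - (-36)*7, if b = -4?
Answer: 184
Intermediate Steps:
(b - 8*8) - (-36)*7 = (-4 - 8*8) - (-36)*7 = (-4 - 64) - 1*(-252) = -68 + 252 = 184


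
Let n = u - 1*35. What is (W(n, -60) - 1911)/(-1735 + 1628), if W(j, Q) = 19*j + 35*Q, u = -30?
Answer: 5246/107 ≈ 49.028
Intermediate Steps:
n = -65 (n = -30 - 1*35 = -30 - 35 = -65)
(W(n, -60) - 1911)/(-1735 + 1628) = ((19*(-65) + 35*(-60)) - 1911)/(-1735 + 1628) = ((-1235 - 2100) - 1911)/(-107) = (-3335 - 1911)*(-1/107) = -5246*(-1/107) = 5246/107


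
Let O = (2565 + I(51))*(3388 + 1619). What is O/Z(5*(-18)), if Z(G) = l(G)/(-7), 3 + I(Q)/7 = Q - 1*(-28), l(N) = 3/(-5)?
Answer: 180911255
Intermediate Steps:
l(N) = -3/5 (l(N) = 3*(-1/5) = -3/5)
I(Q) = 175 + 7*Q (I(Q) = -21 + 7*(Q - 1*(-28)) = -21 + 7*(Q + 28) = -21 + 7*(28 + Q) = -21 + (196 + 7*Q) = 175 + 7*Q)
Z(G) = 3/35 (Z(G) = -3/5/(-7) = -3/5*(-1/7) = 3/35)
O = 15506679 (O = (2565 + (175 + 7*51))*(3388 + 1619) = (2565 + (175 + 357))*5007 = (2565 + 532)*5007 = 3097*5007 = 15506679)
O/Z(5*(-18)) = 15506679/(3/35) = 15506679*(35/3) = 180911255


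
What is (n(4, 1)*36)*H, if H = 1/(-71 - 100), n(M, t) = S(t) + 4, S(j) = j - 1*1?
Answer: -16/19 ≈ -0.84210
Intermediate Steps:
S(j) = -1 + j (S(j) = j - 1 = -1 + j)
n(M, t) = 3 + t (n(M, t) = (-1 + t) + 4 = 3 + t)
H = -1/171 (H = 1/(-171) = -1/171 ≈ -0.0058480)
(n(4, 1)*36)*H = ((3 + 1)*36)*(-1/171) = (4*36)*(-1/171) = 144*(-1/171) = -16/19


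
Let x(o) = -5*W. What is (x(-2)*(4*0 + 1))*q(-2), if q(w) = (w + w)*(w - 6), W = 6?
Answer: -960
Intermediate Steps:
q(w) = 2*w*(-6 + w) (q(w) = (2*w)*(-6 + w) = 2*w*(-6 + w))
x(o) = -30 (x(o) = -5*6 = -30)
(x(-2)*(4*0 + 1))*q(-2) = (-30*(4*0 + 1))*(2*(-2)*(-6 - 2)) = (-30*(0 + 1))*(2*(-2)*(-8)) = -30*1*32 = -30*32 = -960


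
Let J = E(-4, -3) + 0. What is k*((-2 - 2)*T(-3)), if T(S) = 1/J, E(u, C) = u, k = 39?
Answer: 39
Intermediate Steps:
J = -4 (J = -4 + 0 = -4)
T(S) = -¼ (T(S) = 1/(-4) = -¼)
k*((-2 - 2)*T(-3)) = 39*((-2 - 2)*(-¼)) = 39*(-4*(-¼)) = 39*1 = 39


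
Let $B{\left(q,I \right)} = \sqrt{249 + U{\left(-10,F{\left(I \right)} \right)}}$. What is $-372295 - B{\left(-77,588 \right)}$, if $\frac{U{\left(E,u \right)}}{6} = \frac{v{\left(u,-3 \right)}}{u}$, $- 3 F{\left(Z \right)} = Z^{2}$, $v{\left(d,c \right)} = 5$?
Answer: $-372295 - \frac{\sqrt{9565574}}{196} \approx -3.7231 \cdot 10^{5}$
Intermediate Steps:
$F{\left(Z \right)} = - \frac{Z^{2}}{3}$
$U{\left(E,u \right)} = \frac{30}{u}$ ($U{\left(E,u \right)} = 6 \frac{5}{u} = \frac{30}{u}$)
$B{\left(q,I \right)} = \sqrt{249 - \frac{90}{I^{2}}}$ ($B{\left(q,I \right)} = \sqrt{249 + \frac{30}{\left(- \frac{1}{3}\right) I^{2}}} = \sqrt{249 + 30 \left(- \frac{3}{I^{2}}\right)} = \sqrt{249 - \frac{90}{I^{2}}}$)
$-372295 - B{\left(-77,588 \right)} = -372295 - \sqrt{249 - \frac{90}{345744}} = -372295 - \sqrt{249 - \frac{5}{19208}} = -372295 - \sqrt{\frac{4782787}{19208}} = -372295 - \frac{\sqrt{9565574}}{196}$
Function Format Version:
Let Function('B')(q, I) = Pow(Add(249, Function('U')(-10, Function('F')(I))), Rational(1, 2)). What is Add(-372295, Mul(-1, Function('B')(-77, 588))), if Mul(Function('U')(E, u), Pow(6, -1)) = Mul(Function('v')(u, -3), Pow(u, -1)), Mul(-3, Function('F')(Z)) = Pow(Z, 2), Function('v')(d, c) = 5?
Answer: Add(-372295, Mul(Rational(-1, 196), Pow(9565574, Rational(1, 2)))) ≈ -3.7231e+5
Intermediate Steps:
Function('F')(Z) = Mul(Rational(-1, 3), Pow(Z, 2))
Function('U')(E, u) = Mul(30, Pow(u, -1)) (Function('U')(E, u) = Mul(6, Mul(5, Pow(u, -1))) = Mul(30, Pow(u, -1)))
Function('B')(q, I) = Pow(Add(249, Mul(-90, Pow(I, -2))), Rational(1, 2)) (Function('B')(q, I) = Pow(Add(249, Mul(30, Pow(Mul(Rational(-1, 3), Pow(I, 2)), -1))), Rational(1, 2)) = Pow(Add(249, Mul(30, Mul(-3, Pow(I, -2)))), Rational(1, 2)) = Pow(Add(249, Mul(-90, Pow(I, -2))), Rational(1, 2)))
Add(-372295, Mul(-1, Function('B')(-77, 588))) = Add(-372295, Mul(-1, Pow(Add(249, Mul(-90, Pow(588, -2))), Rational(1, 2)))) = Add(-372295, Mul(-1, Pow(Add(249, Mul(-90, Rational(1, 345744))), Rational(1, 2)))) = Add(-372295, Mul(-1, Pow(Add(249, Rational(-5, 19208)), Rational(1, 2)))) = Add(-372295, Mul(-1, Pow(Rational(4782787, 19208), Rational(1, 2)))) = Add(-372295, Mul(-1, Mul(Rational(1, 196), Pow(9565574, Rational(1, 2))))) = Add(-372295, Mul(Rational(-1, 196), Pow(9565574, Rational(1, 2))))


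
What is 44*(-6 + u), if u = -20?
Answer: -1144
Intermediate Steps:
44*(-6 + u) = 44*(-6 - 20) = 44*(-26) = -1144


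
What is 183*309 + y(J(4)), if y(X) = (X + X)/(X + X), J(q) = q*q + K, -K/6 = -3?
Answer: 56548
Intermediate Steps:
K = 18 (K = -6*(-3) = 18)
J(q) = 18 + q² (J(q) = q*q + 18 = q² + 18 = 18 + q²)
y(X) = 1 (y(X) = (2*X)/((2*X)) = (2*X)*(1/(2*X)) = 1)
183*309 + y(J(4)) = 183*309 + 1 = 56547 + 1 = 56548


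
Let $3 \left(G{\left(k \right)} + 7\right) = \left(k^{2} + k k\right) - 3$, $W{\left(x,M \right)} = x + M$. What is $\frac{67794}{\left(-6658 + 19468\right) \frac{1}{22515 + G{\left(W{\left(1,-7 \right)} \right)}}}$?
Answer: $\frac{254577769}{2135} \approx 1.1924 \cdot 10^{5}$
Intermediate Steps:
$W{\left(x,M \right)} = M + x$
$G{\left(k \right)} = -8 + \frac{2 k^{2}}{3}$ ($G{\left(k \right)} = -7 + \frac{\left(k^{2} + k k\right) - 3}{3} = -7 + \frac{\left(k^{2} + k^{2}\right) - 3}{3} = -7 + \frac{2 k^{2} - 3}{3} = -7 + \frac{-3 + 2 k^{2}}{3} = -7 + \left(-1 + \frac{2 k^{2}}{3}\right) = -8 + \frac{2 k^{2}}{3}$)
$\frac{67794}{\left(-6658 + 19468\right) \frac{1}{22515 + G{\left(W{\left(1,-7 \right)} \right)}}} = \frac{67794}{\left(-6658 + 19468\right) \frac{1}{22515 - \left(8 - \frac{2 \left(-7 + 1\right)^{2}}{3}\right)}} = \frac{67794}{12810 \frac{1}{22515 - \left(8 - \frac{2 \left(-6\right)^{2}}{3}\right)}} = \frac{67794}{12810 \frac{1}{22515 + \left(-8 + \frac{2}{3} \cdot 36\right)}} = \frac{67794}{12810 \frac{1}{22515 + \left(-8 + 24\right)}} = \frac{67794}{12810 \frac{1}{22515 + 16}} = \frac{67794}{12810 \cdot \frac{1}{22531}} = \frac{67794}{\frac{12810}{22531}} = 67794 \cdot \frac{22531}{12810} = \frac{254577769}{2135}$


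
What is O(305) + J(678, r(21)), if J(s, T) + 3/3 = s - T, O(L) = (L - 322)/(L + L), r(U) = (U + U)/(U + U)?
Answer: 412343/610 ≈ 675.97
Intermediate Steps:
r(U) = 1 (r(U) = (2*U)/((2*U)) = (2*U)*(1/(2*U)) = 1)
O(L) = (-322 + L)/(2*L) (O(L) = (-322 + L)/((2*L)) = (-322 + L)*(1/(2*L)) = (-322 + L)/(2*L))
J(s, T) = -1 + s - T (J(s, T) = -1 + (s - T) = -1 + s - T)
O(305) + J(678, r(21)) = (½)*(-322 + 305)/305 + (-1 + 678 - 1*1) = (½)*(1/305)*(-17) + (-1 + 678 - 1) = -17/610 + 676 = 412343/610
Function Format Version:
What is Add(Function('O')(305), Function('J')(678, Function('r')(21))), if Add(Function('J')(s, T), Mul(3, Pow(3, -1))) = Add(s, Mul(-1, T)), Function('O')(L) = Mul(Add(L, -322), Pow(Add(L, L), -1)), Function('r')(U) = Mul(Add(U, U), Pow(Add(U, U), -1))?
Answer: Rational(412343, 610) ≈ 675.97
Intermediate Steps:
Function('r')(U) = 1 (Function('r')(U) = Mul(Mul(2, U), Pow(Mul(2, U), -1)) = Mul(Mul(2, U), Mul(Rational(1, 2), Pow(U, -1))) = 1)
Function('O')(L) = Mul(Rational(1, 2), Pow(L, -1), Add(-322, L)) (Function('O')(L) = Mul(Add(-322, L), Pow(Mul(2, L), -1)) = Mul(Add(-322, L), Mul(Rational(1, 2), Pow(L, -1))) = Mul(Rational(1, 2), Pow(L, -1), Add(-322, L)))
Function('J')(s, T) = Add(-1, s, Mul(-1, T)) (Function('J')(s, T) = Add(-1, Add(s, Mul(-1, T))) = Add(-1, s, Mul(-1, T)))
Add(Function('O')(305), Function('J')(678, Function('r')(21))) = Add(Mul(Rational(1, 2), Pow(305, -1), Add(-322, 305)), Add(-1, 678, Mul(-1, 1))) = Add(Mul(Rational(1, 2), Rational(1, 305), -17), Add(-1, 678, -1)) = Add(Rational(-17, 610), 676) = Rational(412343, 610)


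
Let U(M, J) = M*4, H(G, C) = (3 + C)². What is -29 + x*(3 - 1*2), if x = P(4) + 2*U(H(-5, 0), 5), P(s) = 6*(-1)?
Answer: 37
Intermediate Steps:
P(s) = -6
U(M, J) = 4*M
x = 66 (x = -6 + 2*(4*(3 + 0)²) = -6 + 2*(4*3²) = -6 + 2*(4*9) = -6 + 2*36 = -6 + 72 = 66)
-29 + x*(3 - 1*2) = -29 + 66*(3 - 1*2) = -29 + 66*(3 - 2) = -29 + 66*1 = -29 + 66 = 37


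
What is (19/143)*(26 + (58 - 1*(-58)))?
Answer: 2698/143 ≈ 18.867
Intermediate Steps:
(19/143)*(26 + (58 - 1*(-58))) = (19*(1/143))*(26 + (58 + 58)) = 19*(26 + 116)/143 = (19/143)*142 = 2698/143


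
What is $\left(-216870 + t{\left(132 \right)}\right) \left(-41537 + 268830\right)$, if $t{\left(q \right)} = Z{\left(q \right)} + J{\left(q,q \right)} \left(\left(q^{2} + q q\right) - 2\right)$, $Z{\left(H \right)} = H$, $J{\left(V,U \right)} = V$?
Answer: $996210217662$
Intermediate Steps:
$t{\left(q \right)} = q + q \left(-2 + 2 q^{2}\right)$ ($t{\left(q \right)} = q + q \left(\left(q^{2} + q q\right) - 2\right) = q + q \left(\left(q^{2} + q^{2}\right) - 2\right) = q + q \left(2 q^{2} - 2\right) = q + q \left(-2 + 2 q^{2}\right)$)
$\left(-216870 + t{\left(132 \right)}\right) \left(-41537 + 268830\right) = \left(-216870 + \left(\left(-1\right) 132 + 2 \cdot 132^{3}\right)\right) \left(-41537 + 268830\right) = \left(-216870 + \left(-132 + 2 \cdot 2299968\right)\right) 227293 = \left(-216870 + \left(-132 + 4599936\right)\right) 227293 = \left(-216870 + 4599804\right) 227293 = 4382934 \cdot 227293 = 996210217662$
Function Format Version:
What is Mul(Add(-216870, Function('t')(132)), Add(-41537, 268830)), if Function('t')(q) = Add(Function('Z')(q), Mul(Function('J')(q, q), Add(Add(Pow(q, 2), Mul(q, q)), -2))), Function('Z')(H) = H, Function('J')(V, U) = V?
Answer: 996210217662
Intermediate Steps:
Function('t')(q) = Add(q, Mul(q, Add(-2, Mul(2, Pow(q, 2))))) (Function('t')(q) = Add(q, Mul(q, Add(Add(Pow(q, 2), Mul(q, q)), -2))) = Add(q, Mul(q, Add(Add(Pow(q, 2), Pow(q, 2)), -2))) = Add(q, Mul(q, Add(Mul(2, Pow(q, 2)), -2))) = Add(q, Mul(q, Add(-2, Mul(2, Pow(q, 2))))))
Mul(Add(-216870, Function('t')(132)), Add(-41537, 268830)) = Mul(Add(-216870, Add(Mul(-1, 132), Mul(2, Pow(132, 3)))), Add(-41537, 268830)) = Mul(Add(-216870, Add(-132, Mul(2, 2299968))), 227293) = Mul(Add(-216870, Add(-132, 4599936)), 227293) = Mul(Add(-216870, 4599804), 227293) = Mul(4382934, 227293) = 996210217662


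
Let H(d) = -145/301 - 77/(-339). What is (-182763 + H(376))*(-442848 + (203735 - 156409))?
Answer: 7376081762746670/102039 ≈ 7.2287e+10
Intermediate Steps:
H(d) = -25978/102039 (H(d) = -145*1/301 - 77*(-1/339) = -145/301 + 77/339 = -25978/102039)
(-182763 + H(376))*(-442848 + (203735 - 156409)) = (-182763 - 25978/102039)*(-442848 + (203735 - 156409)) = -18648979735*(-442848 + 47326)/102039 = -18648979735/102039*(-395522) = 7376081762746670/102039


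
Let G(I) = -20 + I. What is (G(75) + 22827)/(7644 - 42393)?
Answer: -22882/34749 ≈ -0.65849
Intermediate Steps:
(G(75) + 22827)/(7644 - 42393) = ((-20 + 75) + 22827)/(7644 - 42393) = (55 + 22827)/(-34749) = 22882*(-1/34749) = -22882/34749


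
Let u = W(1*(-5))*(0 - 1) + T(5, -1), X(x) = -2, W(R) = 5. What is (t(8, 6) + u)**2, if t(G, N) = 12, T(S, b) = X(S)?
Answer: 25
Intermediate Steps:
T(S, b) = -2
u = -7 (u = 5*(0 - 1) - 2 = 5*(-1) - 2 = -5 - 2 = -7)
(t(8, 6) + u)**2 = (12 - 7)**2 = 5**2 = 25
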